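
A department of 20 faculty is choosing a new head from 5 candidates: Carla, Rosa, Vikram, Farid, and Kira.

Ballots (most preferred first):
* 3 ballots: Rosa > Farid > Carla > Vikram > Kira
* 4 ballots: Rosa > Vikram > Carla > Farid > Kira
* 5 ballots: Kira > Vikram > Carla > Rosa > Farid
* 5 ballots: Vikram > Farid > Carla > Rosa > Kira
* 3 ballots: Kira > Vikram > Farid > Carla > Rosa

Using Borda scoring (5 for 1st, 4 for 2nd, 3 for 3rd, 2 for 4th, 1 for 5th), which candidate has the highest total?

Carla: 3×3 + 4×3 + 5×3 + 5×3 + 3×2 = 57
Rosa: 3×5 + 4×5 + 5×2 + 5×2 + 3×1 = 58
Vikram: 3×2 + 4×4 + 5×4 + 5×5 + 3×4 = 79
Farid: 3×4 + 4×2 + 5×1 + 5×4 + 3×3 = 54
Kira: 3×1 + 4×1 + 5×5 + 5×1 + 3×5 = 52

Vikram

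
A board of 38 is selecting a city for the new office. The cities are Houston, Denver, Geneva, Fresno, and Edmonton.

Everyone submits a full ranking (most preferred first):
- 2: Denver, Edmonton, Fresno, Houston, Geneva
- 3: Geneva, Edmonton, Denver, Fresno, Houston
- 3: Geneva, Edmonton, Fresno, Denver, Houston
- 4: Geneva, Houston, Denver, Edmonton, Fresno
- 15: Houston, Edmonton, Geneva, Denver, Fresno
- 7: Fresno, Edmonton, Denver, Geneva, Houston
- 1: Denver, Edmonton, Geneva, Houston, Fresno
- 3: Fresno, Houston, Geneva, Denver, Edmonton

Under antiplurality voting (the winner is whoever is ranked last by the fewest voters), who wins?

Last-place votes: Houston 13, Denver 0, Geneva 2, Fresno 20, Edmonton 3.

Denver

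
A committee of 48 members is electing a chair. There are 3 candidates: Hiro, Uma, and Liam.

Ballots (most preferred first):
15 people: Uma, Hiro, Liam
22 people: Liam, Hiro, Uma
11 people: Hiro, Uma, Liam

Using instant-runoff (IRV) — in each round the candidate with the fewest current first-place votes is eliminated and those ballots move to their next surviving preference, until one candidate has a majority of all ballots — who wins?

Round 1: Hiro 11, Uma 15, Liam 22. Hiro eliminated.
Round 2: Uma 26, Liam 22. Uma has a majority (≥25).

Uma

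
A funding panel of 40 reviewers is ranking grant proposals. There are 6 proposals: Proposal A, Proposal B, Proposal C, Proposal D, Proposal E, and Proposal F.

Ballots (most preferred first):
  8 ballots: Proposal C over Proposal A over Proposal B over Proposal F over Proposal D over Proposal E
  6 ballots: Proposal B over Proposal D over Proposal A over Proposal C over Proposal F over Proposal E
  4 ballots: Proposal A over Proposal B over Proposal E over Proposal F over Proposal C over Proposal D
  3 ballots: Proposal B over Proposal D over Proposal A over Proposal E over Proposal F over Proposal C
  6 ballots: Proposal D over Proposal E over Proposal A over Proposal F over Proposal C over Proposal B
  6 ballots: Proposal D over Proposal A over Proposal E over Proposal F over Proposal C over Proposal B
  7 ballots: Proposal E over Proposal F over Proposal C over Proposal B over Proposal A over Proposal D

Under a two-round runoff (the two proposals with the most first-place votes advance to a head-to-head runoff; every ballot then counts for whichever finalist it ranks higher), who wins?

Proposal B

Round 1 first-place votes: Proposal A 4, Proposal B 9, Proposal C 8, Proposal D 12, Proposal E 7, Proposal F 0. Proposal D and Proposal B advance.
Runoff: Proposal D is ranked above Proposal B on 12 ballots, Proposal B above Proposal D on 28.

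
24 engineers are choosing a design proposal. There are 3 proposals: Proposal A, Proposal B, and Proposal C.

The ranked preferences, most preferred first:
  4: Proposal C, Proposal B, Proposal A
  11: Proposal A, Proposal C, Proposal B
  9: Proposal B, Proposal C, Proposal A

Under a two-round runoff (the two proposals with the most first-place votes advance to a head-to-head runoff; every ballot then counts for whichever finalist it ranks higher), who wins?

Round 1 first-place votes: Proposal A 11, Proposal B 9, Proposal C 4. Proposal A and Proposal B advance.
Runoff: Proposal A is ranked above Proposal B on 11 ballots, Proposal B above Proposal A on 13.

Proposal B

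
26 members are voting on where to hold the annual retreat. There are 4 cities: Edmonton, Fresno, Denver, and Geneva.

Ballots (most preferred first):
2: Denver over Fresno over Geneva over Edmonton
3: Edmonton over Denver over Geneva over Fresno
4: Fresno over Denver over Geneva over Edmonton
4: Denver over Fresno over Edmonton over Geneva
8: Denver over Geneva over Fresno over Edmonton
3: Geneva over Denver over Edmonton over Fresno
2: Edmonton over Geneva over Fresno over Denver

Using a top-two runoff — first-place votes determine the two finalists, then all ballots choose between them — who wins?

Denver

Round 1 first-place votes: Edmonton 5, Fresno 4, Denver 14, Geneva 3. Denver and Edmonton advance.
Runoff: Denver is ranked above Edmonton on 21 ballots, Edmonton above Denver on 5.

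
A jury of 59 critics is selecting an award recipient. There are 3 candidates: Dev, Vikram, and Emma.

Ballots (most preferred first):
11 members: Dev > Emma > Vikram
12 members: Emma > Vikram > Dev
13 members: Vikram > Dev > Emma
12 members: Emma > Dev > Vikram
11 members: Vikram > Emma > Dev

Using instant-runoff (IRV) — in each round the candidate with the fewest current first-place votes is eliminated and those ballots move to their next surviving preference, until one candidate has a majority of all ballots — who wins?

Round 1: Dev 11, Vikram 24, Emma 24. Dev eliminated.
Round 2: Vikram 24, Emma 35. Emma has a majority (≥30).

Emma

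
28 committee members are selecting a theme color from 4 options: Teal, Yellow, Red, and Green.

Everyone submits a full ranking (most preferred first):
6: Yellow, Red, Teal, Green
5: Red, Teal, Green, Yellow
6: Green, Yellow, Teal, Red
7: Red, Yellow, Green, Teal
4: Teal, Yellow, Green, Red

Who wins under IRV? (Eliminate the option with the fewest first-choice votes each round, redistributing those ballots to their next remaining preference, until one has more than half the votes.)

Round 1: Teal 4, Yellow 6, Red 12, Green 6. Teal eliminated.
Round 2: Yellow 10, Red 12, Green 6. Green eliminated.
Round 3: Yellow 16, Red 12. Yellow has a majority (≥15).

Yellow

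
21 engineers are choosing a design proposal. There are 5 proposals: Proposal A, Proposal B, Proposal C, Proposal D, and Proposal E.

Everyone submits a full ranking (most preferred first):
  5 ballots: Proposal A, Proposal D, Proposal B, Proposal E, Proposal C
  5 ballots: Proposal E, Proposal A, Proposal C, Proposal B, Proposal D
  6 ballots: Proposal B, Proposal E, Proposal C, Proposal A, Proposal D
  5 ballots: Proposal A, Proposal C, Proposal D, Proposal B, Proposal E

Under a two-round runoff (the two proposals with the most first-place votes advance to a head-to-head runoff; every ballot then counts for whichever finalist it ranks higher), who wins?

Round 1 first-place votes: Proposal A 10, Proposal B 6, Proposal C 0, Proposal D 0, Proposal E 5. Proposal A and Proposal B advance.
Runoff: Proposal A is ranked above Proposal B on 15 ballots, Proposal B above Proposal A on 6.

Proposal A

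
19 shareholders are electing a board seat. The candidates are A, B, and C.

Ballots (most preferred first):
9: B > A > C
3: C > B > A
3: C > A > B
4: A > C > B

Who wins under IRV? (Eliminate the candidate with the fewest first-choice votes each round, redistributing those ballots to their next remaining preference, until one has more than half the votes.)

C

Round 1: A 4, B 9, C 6. A eliminated.
Round 2: B 9, C 10. C has a majority (≥10).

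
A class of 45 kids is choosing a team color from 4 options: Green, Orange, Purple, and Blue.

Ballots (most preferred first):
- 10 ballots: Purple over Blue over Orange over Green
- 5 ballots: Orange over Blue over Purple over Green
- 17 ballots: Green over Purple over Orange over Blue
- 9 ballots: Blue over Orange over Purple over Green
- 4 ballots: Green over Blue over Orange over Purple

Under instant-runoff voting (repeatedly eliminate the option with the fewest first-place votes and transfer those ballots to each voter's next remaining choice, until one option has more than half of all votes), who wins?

Blue

Round 1: Green 21, Orange 5, Purple 10, Blue 9. Orange eliminated.
Round 2: Green 21, Purple 10, Blue 14. Purple eliminated.
Round 3: Green 21, Blue 24. Blue has a majority (≥23).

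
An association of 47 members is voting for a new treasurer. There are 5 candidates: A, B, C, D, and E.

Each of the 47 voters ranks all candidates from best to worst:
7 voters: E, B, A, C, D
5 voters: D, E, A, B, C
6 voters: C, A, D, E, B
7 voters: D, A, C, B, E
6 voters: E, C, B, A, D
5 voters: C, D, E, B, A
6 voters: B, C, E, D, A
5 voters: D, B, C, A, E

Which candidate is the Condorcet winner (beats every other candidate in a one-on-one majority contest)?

C

C vs A: 28–19
C vs B: 24–23
C vs D: 30–17
C vs E: 29–18
C beats every other candidate.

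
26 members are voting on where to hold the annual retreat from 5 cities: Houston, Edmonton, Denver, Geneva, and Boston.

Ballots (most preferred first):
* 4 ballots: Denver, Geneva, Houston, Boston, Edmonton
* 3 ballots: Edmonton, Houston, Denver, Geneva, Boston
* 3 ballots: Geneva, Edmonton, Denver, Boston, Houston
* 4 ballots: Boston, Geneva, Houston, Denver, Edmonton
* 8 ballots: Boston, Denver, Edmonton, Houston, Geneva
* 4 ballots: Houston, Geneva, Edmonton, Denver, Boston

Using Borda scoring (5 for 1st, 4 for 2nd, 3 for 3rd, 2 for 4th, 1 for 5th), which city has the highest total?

Houston: 4×3 + 3×4 + 3×1 + 4×3 + 8×2 + 4×5 = 75
Edmonton: 4×1 + 3×5 + 3×4 + 4×1 + 8×3 + 4×3 = 71
Denver: 4×5 + 3×3 + 3×3 + 4×2 + 8×4 + 4×2 = 86
Geneva: 4×4 + 3×2 + 3×5 + 4×4 + 8×1 + 4×4 = 77
Boston: 4×2 + 3×1 + 3×2 + 4×5 + 8×5 + 4×1 = 81

Denver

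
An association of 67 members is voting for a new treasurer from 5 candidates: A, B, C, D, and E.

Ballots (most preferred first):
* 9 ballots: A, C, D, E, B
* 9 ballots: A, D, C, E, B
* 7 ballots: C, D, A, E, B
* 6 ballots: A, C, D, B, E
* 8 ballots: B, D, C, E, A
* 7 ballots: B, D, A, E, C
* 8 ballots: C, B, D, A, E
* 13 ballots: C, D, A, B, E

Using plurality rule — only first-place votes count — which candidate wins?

First-place votes: A 24, B 15, C 28, D 0, E 0.

C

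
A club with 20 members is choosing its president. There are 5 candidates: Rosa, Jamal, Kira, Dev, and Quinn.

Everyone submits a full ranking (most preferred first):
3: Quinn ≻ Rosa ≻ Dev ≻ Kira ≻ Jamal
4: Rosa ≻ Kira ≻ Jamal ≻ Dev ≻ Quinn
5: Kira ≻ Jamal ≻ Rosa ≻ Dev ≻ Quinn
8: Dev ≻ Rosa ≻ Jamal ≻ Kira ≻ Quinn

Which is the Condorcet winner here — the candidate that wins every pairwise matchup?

Rosa

Rosa vs Jamal: 15–5
Rosa vs Kira: 15–5
Rosa vs Dev: 12–8
Rosa vs Quinn: 17–3
Rosa beats every other candidate.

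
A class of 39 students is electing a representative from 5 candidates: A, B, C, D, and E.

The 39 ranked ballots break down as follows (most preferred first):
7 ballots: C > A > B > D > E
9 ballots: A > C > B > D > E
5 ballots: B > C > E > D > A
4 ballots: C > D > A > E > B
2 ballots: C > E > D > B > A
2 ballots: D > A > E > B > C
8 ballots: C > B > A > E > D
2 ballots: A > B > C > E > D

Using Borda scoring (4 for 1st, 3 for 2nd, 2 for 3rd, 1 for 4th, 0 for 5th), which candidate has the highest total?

A: 7×3 + 9×4 + 5×0 + 4×2 + 2×0 + 2×3 + 8×2 + 2×4 = 95
B: 7×2 + 9×2 + 5×4 + 4×0 + 2×1 + 2×1 + 8×3 + 2×3 = 86
C: 7×4 + 9×3 + 5×3 + 4×4 + 2×4 + 2×0 + 8×4 + 2×2 = 130
D: 7×1 + 9×1 + 5×1 + 4×3 + 2×2 + 2×4 + 8×0 + 2×0 = 45
E: 7×0 + 9×0 + 5×2 + 4×1 + 2×3 + 2×2 + 8×1 + 2×1 = 34

C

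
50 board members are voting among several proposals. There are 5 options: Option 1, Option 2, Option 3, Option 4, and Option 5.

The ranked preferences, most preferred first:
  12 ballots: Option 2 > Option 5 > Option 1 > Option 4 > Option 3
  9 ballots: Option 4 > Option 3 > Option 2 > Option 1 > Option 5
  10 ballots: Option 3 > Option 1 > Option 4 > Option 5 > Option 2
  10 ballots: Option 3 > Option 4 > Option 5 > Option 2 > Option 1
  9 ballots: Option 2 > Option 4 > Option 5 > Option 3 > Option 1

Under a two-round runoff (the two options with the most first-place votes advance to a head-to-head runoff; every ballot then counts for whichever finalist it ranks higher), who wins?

Round 1 first-place votes: Option 1 0, Option 2 21, Option 3 20, Option 4 9, Option 5 0. Option 2 and Option 3 advance.
Runoff: Option 2 is ranked above Option 3 on 21 ballots, Option 3 above Option 2 on 29.

Option 3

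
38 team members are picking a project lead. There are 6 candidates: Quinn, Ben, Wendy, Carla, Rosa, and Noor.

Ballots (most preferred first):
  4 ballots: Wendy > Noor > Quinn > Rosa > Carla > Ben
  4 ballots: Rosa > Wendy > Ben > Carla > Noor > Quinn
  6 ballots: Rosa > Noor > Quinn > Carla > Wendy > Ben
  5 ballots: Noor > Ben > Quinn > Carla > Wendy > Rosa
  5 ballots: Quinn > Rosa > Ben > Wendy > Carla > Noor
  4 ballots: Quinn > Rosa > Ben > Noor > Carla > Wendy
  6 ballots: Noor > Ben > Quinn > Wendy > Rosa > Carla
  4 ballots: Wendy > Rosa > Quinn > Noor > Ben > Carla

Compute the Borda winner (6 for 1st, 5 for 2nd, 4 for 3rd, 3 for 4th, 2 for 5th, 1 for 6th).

Quinn: 4×4 + 4×1 + 6×4 + 5×4 + 5×6 + 4×6 + 6×4 + 4×4 = 158
Ben: 4×1 + 4×4 + 6×1 + 5×5 + 5×4 + 4×4 + 6×5 + 4×2 = 125
Wendy: 4×6 + 4×5 + 6×2 + 5×2 + 5×3 + 4×1 + 6×3 + 4×6 = 127
Carla: 4×2 + 4×3 + 6×3 + 5×3 + 5×2 + 4×2 + 6×1 + 4×1 = 81
Rosa: 4×3 + 4×6 + 6×6 + 5×1 + 5×5 + 4×5 + 6×2 + 4×5 = 154
Noor: 4×5 + 4×2 + 6×5 + 5×6 + 5×1 + 4×3 + 6×6 + 4×3 = 153

Quinn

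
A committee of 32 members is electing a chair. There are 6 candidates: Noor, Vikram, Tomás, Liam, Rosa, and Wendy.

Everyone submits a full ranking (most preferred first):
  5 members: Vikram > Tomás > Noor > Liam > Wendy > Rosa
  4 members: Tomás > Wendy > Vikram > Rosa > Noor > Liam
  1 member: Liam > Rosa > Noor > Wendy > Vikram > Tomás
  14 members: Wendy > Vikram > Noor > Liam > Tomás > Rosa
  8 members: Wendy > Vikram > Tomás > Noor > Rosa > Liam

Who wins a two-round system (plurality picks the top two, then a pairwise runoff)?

Round 1 first-place votes: Noor 0, Vikram 5, Tomás 4, Liam 1, Rosa 0, Wendy 22. Wendy and Vikram advance.
Runoff: Wendy is ranked above Vikram on 27 ballots, Vikram above Wendy on 5.

Wendy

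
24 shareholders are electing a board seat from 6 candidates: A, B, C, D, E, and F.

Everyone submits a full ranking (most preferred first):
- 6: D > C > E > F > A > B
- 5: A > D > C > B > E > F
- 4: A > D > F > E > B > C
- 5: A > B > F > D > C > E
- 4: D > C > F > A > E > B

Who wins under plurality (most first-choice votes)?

First-place votes: A 14, B 0, C 0, D 10, E 0, F 0.

A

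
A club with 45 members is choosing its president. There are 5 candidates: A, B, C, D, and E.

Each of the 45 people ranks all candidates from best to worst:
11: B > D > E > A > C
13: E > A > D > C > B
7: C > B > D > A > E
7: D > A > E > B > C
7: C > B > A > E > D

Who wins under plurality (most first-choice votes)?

C

First-place votes: A 0, B 11, C 14, D 7, E 13.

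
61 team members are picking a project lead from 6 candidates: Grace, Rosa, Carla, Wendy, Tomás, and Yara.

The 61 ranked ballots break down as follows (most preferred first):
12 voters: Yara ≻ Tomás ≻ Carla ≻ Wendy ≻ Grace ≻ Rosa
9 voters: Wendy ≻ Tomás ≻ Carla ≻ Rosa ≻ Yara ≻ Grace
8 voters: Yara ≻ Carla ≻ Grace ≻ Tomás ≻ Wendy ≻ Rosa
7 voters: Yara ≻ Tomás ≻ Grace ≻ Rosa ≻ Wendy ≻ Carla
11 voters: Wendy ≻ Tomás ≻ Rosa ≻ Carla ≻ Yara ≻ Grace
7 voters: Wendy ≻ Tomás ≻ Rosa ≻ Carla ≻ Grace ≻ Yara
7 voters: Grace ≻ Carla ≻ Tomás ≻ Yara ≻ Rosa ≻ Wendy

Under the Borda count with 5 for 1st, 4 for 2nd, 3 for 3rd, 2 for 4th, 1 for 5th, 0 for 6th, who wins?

Tomás

Grace: 12×1 + 9×0 + 8×3 + 7×3 + 11×0 + 7×1 + 7×5 = 99
Rosa: 12×0 + 9×2 + 8×0 + 7×2 + 11×3 + 7×3 + 7×1 = 93
Carla: 12×3 + 9×3 + 8×4 + 7×0 + 11×2 + 7×2 + 7×4 = 159
Wendy: 12×2 + 9×5 + 8×1 + 7×1 + 11×5 + 7×5 + 7×0 = 174
Tomás: 12×4 + 9×4 + 8×2 + 7×4 + 11×4 + 7×4 + 7×3 = 221
Yara: 12×5 + 9×1 + 8×5 + 7×5 + 11×1 + 7×0 + 7×2 = 169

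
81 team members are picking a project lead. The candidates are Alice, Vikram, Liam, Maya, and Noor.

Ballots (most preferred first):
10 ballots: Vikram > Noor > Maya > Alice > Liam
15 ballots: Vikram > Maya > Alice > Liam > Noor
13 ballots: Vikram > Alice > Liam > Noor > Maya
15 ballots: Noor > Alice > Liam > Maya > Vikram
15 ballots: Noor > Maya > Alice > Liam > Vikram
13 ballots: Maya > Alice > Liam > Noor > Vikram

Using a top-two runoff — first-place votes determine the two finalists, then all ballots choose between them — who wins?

Noor

Round 1 first-place votes: Alice 0, Vikram 38, Liam 0, Maya 13, Noor 30. Vikram and Noor advance.
Runoff: Vikram is ranked above Noor on 38 ballots, Noor above Vikram on 43.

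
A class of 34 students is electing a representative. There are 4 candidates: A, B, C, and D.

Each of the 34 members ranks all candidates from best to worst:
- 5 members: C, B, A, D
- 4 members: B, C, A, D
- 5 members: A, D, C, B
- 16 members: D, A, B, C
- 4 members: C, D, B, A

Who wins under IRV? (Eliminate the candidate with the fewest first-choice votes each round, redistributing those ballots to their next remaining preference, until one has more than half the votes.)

D

Round 1: A 5, B 4, C 9, D 16. B eliminated.
Round 2: A 5, C 13, D 16. A eliminated.
Round 3: C 13, D 21. D has a majority (≥18).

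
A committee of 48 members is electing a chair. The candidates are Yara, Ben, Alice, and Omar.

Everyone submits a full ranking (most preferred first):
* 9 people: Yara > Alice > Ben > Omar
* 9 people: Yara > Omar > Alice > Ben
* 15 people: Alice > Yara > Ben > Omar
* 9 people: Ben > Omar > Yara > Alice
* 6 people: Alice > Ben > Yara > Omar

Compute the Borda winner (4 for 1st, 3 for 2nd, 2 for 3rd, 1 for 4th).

Yara: 9×4 + 9×4 + 15×3 + 9×2 + 6×2 = 147
Ben: 9×2 + 9×1 + 15×2 + 9×4 + 6×3 = 111
Alice: 9×3 + 9×2 + 15×4 + 9×1 + 6×4 = 138
Omar: 9×1 + 9×3 + 15×1 + 9×3 + 6×1 = 84

Yara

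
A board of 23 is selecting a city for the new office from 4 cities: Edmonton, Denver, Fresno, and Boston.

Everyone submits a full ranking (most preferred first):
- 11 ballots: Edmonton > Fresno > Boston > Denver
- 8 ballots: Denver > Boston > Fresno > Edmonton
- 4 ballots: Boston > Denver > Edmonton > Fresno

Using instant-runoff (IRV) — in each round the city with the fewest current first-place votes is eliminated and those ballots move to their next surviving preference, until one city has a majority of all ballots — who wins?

Round 1: Edmonton 11, Denver 8, Fresno 0, Boston 4. Fresno eliminated.
Round 2: Edmonton 11, Denver 8, Boston 4. Boston eliminated.
Round 3: Edmonton 11, Denver 12. Denver has a majority (≥12).

Denver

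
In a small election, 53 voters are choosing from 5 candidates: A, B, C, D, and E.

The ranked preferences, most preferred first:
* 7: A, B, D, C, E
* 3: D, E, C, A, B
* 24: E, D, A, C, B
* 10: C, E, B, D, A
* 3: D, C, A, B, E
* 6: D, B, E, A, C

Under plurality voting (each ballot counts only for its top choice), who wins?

E

First-place votes: A 7, B 0, C 10, D 12, E 24.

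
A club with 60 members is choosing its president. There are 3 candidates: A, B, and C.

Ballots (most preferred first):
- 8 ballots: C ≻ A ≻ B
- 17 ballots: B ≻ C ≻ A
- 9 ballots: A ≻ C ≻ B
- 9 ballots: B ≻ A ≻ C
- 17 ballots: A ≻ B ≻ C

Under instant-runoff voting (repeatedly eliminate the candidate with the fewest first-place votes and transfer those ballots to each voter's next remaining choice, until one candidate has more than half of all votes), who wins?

A

Round 1: A 26, B 26, C 8. C eliminated.
Round 2: A 34, B 26. A has a majority (≥31).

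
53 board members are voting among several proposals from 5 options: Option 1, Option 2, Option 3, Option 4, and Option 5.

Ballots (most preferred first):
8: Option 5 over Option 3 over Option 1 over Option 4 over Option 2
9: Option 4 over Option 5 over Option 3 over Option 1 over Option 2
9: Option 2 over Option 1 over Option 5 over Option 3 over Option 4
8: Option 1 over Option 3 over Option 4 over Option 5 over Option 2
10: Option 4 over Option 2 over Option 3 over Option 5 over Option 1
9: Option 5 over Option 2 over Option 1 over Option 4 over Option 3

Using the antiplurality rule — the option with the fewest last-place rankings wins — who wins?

Last-place votes: Option 1 10, Option 2 25, Option 3 9, Option 4 9, Option 5 0.

Option 5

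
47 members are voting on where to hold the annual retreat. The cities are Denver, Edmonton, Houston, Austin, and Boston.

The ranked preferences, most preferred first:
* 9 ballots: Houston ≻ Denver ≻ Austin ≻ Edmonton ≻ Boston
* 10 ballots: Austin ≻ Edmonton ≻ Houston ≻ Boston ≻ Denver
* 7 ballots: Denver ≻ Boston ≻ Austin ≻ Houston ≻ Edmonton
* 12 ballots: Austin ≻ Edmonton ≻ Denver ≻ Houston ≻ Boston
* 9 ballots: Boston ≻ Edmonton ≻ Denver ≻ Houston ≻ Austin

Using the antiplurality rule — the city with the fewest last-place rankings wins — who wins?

Last-place votes: Denver 10, Edmonton 7, Houston 0, Austin 9, Boston 21.

Houston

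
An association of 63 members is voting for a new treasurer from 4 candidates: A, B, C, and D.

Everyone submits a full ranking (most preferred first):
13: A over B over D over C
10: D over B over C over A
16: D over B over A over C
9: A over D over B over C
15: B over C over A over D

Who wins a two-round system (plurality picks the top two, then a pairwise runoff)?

Round 1 first-place votes: A 22, B 15, C 0, D 26. D and A advance.
Runoff: D is ranked above A on 26 ballots, A above D on 37.

A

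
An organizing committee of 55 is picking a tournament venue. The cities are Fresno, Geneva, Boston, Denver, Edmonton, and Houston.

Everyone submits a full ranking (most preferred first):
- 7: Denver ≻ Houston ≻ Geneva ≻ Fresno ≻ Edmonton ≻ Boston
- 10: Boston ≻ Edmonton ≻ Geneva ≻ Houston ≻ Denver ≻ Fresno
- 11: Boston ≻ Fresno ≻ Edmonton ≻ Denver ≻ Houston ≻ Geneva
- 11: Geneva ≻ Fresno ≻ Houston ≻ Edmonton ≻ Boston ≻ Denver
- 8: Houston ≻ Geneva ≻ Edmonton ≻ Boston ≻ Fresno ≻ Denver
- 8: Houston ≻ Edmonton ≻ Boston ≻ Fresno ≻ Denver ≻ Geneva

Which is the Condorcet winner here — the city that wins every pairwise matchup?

Houston

Houston vs Fresno: 33–22
Houston vs Geneva: 34–21
Houston vs Boston: 34–21
Houston vs Denver: 37–18
Houston vs Edmonton: 34–21
Houston beats every other city.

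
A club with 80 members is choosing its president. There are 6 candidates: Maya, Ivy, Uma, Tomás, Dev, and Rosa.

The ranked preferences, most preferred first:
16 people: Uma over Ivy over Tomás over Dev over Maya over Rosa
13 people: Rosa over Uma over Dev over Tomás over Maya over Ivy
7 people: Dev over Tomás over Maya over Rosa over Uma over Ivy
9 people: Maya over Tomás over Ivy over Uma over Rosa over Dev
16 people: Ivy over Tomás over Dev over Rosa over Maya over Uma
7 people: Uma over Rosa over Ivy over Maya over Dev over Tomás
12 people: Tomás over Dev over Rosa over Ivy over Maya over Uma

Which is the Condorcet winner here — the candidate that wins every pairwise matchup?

Tomás

Tomás vs Maya: 64–16
Tomás vs Ivy: 41–39
Tomás vs Uma: 44–36
Tomás vs Dev: 53–27
Tomás vs Rosa: 60–20
Tomás beats every other candidate.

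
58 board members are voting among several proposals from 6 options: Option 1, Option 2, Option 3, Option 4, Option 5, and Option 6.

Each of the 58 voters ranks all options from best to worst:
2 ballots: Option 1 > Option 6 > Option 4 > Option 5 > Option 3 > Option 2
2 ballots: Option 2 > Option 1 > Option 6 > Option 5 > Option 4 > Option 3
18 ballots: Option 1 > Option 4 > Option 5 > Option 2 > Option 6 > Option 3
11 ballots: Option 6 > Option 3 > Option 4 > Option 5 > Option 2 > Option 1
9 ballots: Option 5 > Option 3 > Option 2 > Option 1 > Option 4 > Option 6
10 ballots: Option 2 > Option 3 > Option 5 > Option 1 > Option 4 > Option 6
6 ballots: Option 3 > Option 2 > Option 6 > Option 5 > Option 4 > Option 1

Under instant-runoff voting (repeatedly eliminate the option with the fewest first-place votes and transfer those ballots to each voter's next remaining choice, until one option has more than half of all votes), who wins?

Round 1: Option 1 20, Option 2 12, Option 3 6, Option 4 0, Option 5 9, Option 6 11. Option 4 eliminated.
Round 2: Option 1 20, Option 2 12, Option 3 6, Option 5 9, Option 6 11. Option 3 eliminated.
Round 3: Option 1 20, Option 2 18, Option 5 9, Option 6 11. Option 5 eliminated.
Round 4: Option 1 20, Option 2 27, Option 6 11. Option 6 eliminated.
Round 5: Option 1 20, Option 2 38. Option 2 has a majority (≥30).

Option 2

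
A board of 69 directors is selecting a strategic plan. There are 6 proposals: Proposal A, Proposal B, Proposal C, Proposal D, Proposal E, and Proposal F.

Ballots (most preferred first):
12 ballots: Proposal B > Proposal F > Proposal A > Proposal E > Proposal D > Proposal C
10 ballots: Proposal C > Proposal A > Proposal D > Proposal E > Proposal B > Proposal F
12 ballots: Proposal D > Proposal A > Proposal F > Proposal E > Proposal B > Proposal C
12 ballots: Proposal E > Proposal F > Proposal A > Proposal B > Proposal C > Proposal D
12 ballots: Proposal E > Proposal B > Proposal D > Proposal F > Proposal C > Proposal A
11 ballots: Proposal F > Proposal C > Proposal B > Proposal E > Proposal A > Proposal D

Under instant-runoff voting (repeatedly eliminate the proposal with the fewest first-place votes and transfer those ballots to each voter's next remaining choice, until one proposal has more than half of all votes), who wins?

Round 1: Proposal A 0, Proposal B 12, Proposal C 10, Proposal D 12, Proposal E 24, Proposal F 11. Proposal A eliminated.
Round 2: Proposal B 12, Proposal C 10, Proposal D 12, Proposal E 24, Proposal F 11. Proposal C eliminated.
Round 3: Proposal B 12, Proposal D 22, Proposal E 24, Proposal F 11. Proposal F eliminated.
Round 4: Proposal B 23, Proposal D 22, Proposal E 24. Proposal D eliminated.
Round 5: Proposal B 23, Proposal E 46. Proposal E has a majority (≥35).

Proposal E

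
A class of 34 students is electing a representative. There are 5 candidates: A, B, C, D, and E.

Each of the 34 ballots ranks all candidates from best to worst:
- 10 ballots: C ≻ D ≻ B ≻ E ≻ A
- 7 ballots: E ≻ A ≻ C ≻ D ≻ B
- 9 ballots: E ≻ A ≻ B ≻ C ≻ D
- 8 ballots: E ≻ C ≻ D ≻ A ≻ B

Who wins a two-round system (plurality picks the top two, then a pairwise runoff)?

E

Round 1 first-place votes: A 0, B 0, C 10, D 0, E 24. E and C advance.
Runoff: E is ranked above C on 24 ballots, C above E on 10.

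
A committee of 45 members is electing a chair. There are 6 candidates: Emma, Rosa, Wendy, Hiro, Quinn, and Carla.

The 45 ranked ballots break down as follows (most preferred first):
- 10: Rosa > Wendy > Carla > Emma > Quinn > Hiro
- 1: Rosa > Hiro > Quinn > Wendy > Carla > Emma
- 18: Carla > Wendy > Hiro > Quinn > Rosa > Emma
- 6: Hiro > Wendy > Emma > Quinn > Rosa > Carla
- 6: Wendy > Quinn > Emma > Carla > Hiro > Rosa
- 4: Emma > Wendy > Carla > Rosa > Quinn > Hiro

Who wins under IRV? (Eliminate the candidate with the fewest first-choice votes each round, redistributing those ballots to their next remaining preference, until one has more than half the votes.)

Wendy

Round 1: Emma 4, Rosa 11, Wendy 6, Hiro 6, Quinn 0, Carla 18. Quinn eliminated.
Round 2: Emma 4, Rosa 11, Wendy 6, Hiro 6, Carla 18. Emma eliminated.
Round 3: Rosa 11, Wendy 10, Hiro 6, Carla 18. Hiro eliminated.
Round 4: Rosa 11, Wendy 16, Carla 18. Rosa eliminated.
Round 5: Wendy 27, Carla 18. Wendy has a majority (≥23).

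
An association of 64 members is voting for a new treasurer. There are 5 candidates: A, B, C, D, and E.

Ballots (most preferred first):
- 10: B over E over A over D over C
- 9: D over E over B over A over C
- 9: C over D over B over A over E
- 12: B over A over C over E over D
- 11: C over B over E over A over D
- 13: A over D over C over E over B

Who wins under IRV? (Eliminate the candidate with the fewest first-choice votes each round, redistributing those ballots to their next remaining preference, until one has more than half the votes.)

C

Round 1: A 13, B 22, C 20, D 9, E 0. E eliminated.
Round 2: A 13, B 22, C 20, D 9. D eliminated.
Round 3: A 13, B 31, C 20. A eliminated.
Round 4: B 31, C 33. C has a majority (≥33).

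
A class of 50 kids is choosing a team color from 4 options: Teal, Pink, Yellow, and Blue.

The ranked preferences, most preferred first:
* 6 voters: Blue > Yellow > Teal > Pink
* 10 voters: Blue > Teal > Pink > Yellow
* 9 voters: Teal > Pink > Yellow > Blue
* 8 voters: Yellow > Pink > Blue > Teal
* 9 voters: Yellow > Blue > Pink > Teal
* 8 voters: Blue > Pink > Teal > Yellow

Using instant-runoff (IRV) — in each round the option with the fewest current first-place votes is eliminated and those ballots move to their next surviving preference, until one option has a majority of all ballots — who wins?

Yellow

Round 1: Teal 9, Pink 0, Yellow 17, Blue 24. Pink eliminated.
Round 2: Teal 9, Yellow 17, Blue 24. Teal eliminated.
Round 3: Yellow 26, Blue 24. Yellow has a majority (≥26).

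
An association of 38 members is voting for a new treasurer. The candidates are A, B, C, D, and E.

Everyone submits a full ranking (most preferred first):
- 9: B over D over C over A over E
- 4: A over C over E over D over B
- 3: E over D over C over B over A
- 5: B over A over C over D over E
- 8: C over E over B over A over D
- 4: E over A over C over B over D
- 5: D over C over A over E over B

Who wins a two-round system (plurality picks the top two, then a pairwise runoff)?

Round 1 first-place votes: A 4, B 14, C 8, D 5, E 7. B and C advance.
Runoff: B is ranked above C on 14 ballots, C above B on 24.

C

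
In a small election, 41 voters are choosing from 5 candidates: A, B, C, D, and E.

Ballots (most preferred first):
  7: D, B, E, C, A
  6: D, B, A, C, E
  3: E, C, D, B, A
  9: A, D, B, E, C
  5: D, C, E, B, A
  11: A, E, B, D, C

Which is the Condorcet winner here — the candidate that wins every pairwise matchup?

D vs A: 21–20
D vs B: 30–11
D vs C: 38–3
D vs E: 27–14
D beats every other candidate.

D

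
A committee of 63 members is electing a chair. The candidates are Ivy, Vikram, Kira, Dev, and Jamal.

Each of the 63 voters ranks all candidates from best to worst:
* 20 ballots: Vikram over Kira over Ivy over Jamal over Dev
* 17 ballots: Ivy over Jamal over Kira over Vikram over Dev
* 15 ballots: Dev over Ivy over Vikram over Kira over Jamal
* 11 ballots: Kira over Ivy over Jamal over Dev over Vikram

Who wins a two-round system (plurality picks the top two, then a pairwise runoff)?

Ivy

Round 1 first-place votes: Ivy 17, Vikram 20, Kira 11, Dev 15, Jamal 0. Vikram and Ivy advance.
Runoff: Vikram is ranked above Ivy on 20 ballots, Ivy above Vikram on 43.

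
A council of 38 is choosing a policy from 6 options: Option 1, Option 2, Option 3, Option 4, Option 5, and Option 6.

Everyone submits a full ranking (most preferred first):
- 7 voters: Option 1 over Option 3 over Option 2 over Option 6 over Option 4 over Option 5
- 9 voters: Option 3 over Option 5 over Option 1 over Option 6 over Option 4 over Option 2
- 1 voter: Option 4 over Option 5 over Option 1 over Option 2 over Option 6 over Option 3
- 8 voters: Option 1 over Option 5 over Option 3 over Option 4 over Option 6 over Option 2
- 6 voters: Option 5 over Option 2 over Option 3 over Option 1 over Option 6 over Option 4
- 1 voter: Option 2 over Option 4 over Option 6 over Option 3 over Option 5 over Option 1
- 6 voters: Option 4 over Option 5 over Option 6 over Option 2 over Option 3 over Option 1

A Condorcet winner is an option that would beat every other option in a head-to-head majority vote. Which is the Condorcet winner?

Option 5 vs Option 1: 23–15
Option 5 vs Option 2: 30–8
Option 5 vs Option 3: 21–17
Option 5 vs Option 4: 23–15
Option 5 vs Option 6: 30–8
Option 5 beats every other option.

Option 5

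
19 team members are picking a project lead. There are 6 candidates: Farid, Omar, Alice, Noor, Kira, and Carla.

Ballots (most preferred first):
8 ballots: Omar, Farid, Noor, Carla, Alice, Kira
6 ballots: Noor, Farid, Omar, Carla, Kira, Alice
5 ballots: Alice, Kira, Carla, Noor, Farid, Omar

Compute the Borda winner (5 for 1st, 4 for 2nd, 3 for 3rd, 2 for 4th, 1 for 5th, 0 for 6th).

Noor

Farid: 8×4 + 6×4 + 5×1 = 61
Omar: 8×5 + 6×3 + 5×0 = 58
Alice: 8×1 + 6×0 + 5×5 = 33
Noor: 8×3 + 6×5 + 5×2 = 64
Kira: 8×0 + 6×1 + 5×4 = 26
Carla: 8×2 + 6×2 + 5×3 = 43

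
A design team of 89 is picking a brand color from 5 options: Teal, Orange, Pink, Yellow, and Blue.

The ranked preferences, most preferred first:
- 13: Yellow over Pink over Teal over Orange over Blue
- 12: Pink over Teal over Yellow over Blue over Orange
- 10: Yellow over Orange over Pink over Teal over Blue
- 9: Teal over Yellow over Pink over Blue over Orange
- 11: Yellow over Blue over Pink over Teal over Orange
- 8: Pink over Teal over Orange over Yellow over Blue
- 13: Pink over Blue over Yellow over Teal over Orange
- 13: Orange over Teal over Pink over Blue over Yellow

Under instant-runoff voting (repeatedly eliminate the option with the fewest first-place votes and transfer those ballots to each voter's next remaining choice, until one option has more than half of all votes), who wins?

Pink

Round 1: Teal 9, Orange 13, Pink 33, Yellow 34, Blue 0. Blue eliminated.
Round 2: Teal 9, Orange 13, Pink 33, Yellow 34. Teal eliminated.
Round 3: Orange 13, Pink 33, Yellow 43. Orange eliminated.
Round 4: Pink 46, Yellow 43. Pink has a majority (≥45).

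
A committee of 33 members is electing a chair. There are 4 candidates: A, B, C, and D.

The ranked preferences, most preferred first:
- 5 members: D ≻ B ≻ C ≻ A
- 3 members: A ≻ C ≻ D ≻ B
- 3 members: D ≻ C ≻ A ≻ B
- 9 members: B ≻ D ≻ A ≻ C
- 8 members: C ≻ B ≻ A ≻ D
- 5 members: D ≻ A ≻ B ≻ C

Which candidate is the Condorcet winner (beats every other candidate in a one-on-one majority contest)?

B

B vs A: 22–11
B vs C: 19–14
B vs D: 17–16
B beats every other candidate.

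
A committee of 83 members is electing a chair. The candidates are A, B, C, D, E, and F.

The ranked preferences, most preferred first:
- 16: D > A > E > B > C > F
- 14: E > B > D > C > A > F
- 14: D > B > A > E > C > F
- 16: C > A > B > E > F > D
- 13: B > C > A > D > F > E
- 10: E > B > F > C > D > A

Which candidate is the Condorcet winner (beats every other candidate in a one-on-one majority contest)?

B vs A: 51–32
B vs C: 67–16
B vs D: 53–30
B vs E: 43–40
B vs F: 83–0
B beats every other candidate.

B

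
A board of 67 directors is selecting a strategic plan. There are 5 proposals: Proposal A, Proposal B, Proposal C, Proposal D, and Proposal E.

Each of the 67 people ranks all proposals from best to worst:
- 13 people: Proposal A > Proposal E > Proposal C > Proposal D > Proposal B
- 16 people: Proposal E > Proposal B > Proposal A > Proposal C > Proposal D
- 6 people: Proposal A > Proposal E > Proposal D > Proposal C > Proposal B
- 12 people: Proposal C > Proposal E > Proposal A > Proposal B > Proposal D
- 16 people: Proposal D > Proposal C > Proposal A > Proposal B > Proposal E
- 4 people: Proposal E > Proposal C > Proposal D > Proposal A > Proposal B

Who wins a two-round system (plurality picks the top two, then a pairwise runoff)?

Round 1 first-place votes: Proposal A 19, Proposal B 0, Proposal C 12, Proposal D 16, Proposal E 20. Proposal E and Proposal A advance.
Runoff: Proposal E is ranked above Proposal A on 32 ballots, Proposal A above Proposal E on 35.

Proposal A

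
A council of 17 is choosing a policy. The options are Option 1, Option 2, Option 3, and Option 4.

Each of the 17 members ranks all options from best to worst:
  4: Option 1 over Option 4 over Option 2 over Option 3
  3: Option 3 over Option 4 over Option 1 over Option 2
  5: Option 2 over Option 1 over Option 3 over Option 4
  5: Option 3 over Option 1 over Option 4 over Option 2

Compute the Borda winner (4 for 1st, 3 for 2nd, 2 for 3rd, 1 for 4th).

Option 1

Option 1: 4×4 + 3×2 + 5×3 + 5×3 = 52
Option 2: 4×2 + 3×1 + 5×4 + 5×1 = 36
Option 3: 4×1 + 3×4 + 5×2 + 5×4 = 46
Option 4: 4×3 + 3×3 + 5×1 + 5×2 = 36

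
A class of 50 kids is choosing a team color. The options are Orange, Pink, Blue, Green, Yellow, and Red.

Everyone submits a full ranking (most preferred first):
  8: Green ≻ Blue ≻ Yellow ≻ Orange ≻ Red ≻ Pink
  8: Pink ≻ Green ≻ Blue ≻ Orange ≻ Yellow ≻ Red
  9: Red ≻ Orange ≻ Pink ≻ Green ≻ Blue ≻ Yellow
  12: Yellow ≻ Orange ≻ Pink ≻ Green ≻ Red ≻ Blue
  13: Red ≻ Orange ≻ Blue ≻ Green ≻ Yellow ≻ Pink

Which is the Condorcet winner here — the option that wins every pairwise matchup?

Orange

Orange vs Pink: 42–8
Orange vs Blue: 34–16
Orange vs Green: 34–16
Orange vs Yellow: 30–20
Orange vs Red: 28–22
Orange beats every other option.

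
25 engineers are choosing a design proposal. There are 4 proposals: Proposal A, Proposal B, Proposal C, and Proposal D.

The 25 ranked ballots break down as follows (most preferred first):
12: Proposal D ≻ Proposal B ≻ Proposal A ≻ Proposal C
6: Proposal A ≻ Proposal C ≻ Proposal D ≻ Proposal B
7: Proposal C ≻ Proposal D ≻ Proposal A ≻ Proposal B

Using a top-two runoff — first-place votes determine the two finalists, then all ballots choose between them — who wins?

Proposal C

Round 1 first-place votes: Proposal A 6, Proposal B 0, Proposal C 7, Proposal D 12. Proposal D and Proposal C advance.
Runoff: Proposal D is ranked above Proposal C on 12 ballots, Proposal C above Proposal D on 13.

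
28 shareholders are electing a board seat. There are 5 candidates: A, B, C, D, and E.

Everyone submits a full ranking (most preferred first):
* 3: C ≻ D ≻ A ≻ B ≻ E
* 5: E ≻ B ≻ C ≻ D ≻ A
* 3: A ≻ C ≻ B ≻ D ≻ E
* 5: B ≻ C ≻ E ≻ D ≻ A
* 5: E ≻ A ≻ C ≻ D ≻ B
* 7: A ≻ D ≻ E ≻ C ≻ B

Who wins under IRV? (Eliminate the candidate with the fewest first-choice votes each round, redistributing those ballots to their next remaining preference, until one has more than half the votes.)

E

Round 1: A 10, B 5, C 3, D 0, E 10. D eliminated.
Round 2: A 10, B 5, C 3, E 10. C eliminated.
Round 3: A 13, B 5, E 10. B eliminated.
Round 4: A 13, E 15. E has a majority (≥15).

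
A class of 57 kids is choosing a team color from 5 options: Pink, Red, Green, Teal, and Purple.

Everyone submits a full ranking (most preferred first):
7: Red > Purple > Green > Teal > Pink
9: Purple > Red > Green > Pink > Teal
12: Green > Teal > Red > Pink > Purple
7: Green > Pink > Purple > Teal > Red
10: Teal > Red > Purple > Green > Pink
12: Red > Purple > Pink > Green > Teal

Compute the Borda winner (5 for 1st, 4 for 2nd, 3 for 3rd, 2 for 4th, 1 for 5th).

Red

Pink: 7×1 + 9×2 + 12×2 + 7×4 + 10×1 + 12×3 = 123
Red: 7×5 + 9×4 + 12×3 + 7×1 + 10×4 + 12×5 = 214
Green: 7×3 + 9×3 + 12×5 + 7×5 + 10×2 + 12×2 = 187
Teal: 7×2 + 9×1 + 12×4 + 7×2 + 10×5 + 12×1 = 147
Purple: 7×4 + 9×5 + 12×1 + 7×3 + 10×3 + 12×4 = 184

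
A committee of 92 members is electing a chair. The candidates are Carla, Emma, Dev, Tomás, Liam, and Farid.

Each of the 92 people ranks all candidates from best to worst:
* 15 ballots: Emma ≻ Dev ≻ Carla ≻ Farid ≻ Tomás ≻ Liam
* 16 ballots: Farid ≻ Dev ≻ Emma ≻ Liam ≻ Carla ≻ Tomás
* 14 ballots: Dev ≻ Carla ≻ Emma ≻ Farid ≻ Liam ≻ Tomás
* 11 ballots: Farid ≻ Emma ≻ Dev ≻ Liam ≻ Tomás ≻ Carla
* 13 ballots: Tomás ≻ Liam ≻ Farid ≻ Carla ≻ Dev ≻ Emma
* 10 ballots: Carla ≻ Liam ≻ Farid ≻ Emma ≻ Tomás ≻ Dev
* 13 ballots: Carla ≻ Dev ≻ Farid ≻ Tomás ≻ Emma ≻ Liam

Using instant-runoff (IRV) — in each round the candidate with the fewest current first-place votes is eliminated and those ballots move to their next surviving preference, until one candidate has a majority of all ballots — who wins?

Round 1: Carla 23, Emma 15, Dev 14, Tomás 13, Liam 0, Farid 27. Liam eliminated.
Round 2: Carla 23, Emma 15, Dev 14, Tomás 13, Farid 27. Tomás eliminated.
Round 3: Carla 23, Emma 15, Dev 14, Farid 40. Dev eliminated.
Round 4: Carla 37, Emma 15, Farid 40. Emma eliminated.
Round 5: Carla 52, Farid 40. Carla has a majority (≥47).

Carla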